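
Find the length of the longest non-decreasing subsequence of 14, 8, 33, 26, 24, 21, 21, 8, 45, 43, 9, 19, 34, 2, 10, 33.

5

Scanning left to right, the best length ending at each element is: 14→1, 8→1, 33→2, 26→2, 24→2, 21→2, 21→3, 8→2, 45→4, 43→4, 9→3, 19→4, 34→5, 2→1, 10→4, 33→5.
So the longest non-decreasing subsequence has length 5, e.g. 8, 8, 9, 19, 34.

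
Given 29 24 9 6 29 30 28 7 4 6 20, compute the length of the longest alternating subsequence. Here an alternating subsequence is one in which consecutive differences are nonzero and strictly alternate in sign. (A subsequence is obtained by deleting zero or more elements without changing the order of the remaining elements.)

5

A longest alternating subsequence is 29, 24, 29, 4, 6 (positions 1,2,5,9,10); its 4 consecutive differences strictly alternate in sign, and length 5 is optimal.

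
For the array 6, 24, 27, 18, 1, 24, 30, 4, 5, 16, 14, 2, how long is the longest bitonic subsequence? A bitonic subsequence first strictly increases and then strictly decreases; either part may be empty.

7

One longest bitonic subsequence is 6, 24, 27, 24, 16, 14, 2 (positions 1,2,3,6,10,11,12): it rises to 27 then falls. Length 7 is optimal.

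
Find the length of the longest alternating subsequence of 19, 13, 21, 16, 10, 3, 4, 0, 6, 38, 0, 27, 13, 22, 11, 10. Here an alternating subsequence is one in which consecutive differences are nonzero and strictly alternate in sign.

12

Track the best alternating length ending on an up-step vs a down-step at each position: up/down = 1/1, 1/2, 3/1, 3/4, 1/4, 1/4, 5/4, 1/6, 7/4, 7/1, 1/8, 9/8, 9/10, 11/10, 9/12, 9/12.
The maximum over both is 12; one such subsequence is 19, 13, 21, 3, 4, 0, 6, 0, 27, 13, 22, 11.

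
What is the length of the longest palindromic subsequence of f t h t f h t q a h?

5

Using dp[i][j] = 2 + dp[i+1][j−1] if the ends match, else max(dp[i+1][j], dp[i][j−1]):
dp[1][10] = 5. A witness is hthth at positions 3,4,6,7,10.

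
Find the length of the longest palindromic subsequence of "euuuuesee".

6

One longest palindromic subsequence is euuuue (positions 1,2,3,4,5,9); it reads the same forward and backward, and the interval DP gives dp[1][9] = 6.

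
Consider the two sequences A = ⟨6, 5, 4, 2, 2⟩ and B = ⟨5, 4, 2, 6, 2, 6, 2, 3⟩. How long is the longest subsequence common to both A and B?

4

A longest common subsequence is 5, 4, 2, 2 (length 4); the LCS DP confirms no longer common subsequence exists.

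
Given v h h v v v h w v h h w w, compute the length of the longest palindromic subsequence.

8

One longest palindromic subsequence is hhvvvvhh (positions 2,3,4,5,6,9,10,11); it reads the same forward and backward, and the interval DP gives dp[1][13] = 8.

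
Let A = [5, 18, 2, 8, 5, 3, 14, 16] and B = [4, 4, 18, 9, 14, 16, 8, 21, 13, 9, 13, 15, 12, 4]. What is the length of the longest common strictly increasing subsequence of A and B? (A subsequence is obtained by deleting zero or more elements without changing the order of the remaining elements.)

For each value that appears in both, track the longest common increasing run ending there.
The best achievable length is 2; one witness is 14, 16 (A-positions 7,8, B-positions 5,6).

2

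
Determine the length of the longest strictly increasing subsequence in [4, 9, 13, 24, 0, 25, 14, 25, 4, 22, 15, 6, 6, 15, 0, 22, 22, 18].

6

Let dp[i] be the longest increasing subsequence ending at position i. Then dp = [1, 2, 3, 4, 1, 5, 4, 5, 2, 5, 5, 3, 3, 5, 1, 6, 6, 6].
The maximum is 6; one witness is 4, 9, 13, 14, 15, 22 at positions 1,2,3,7,11,16.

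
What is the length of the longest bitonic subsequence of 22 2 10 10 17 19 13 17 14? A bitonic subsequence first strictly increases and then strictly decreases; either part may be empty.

6

One longest bitonic subsequence is 2, 10, 17, 19, 17, 14 (positions 2,3,5,6,8,9): it rises to 19 then falls. Length 6 is optimal.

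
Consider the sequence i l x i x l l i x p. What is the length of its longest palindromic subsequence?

One longest palindromic subsequence is ilxixli (positions 1,2,3,4,5,7,8); it reads the same forward and backward, and the interval DP gives dp[1][10] = 7.

7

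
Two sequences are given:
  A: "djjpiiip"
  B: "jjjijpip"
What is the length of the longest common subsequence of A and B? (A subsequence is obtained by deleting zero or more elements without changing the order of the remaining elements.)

Backtracking the LCS table gives one alignment: j (A2,B3) → j (A3,B5) → p (A4,B6) → i (A7,B7) → p (A8,B8).
So the longest common subsequence has length 5.

5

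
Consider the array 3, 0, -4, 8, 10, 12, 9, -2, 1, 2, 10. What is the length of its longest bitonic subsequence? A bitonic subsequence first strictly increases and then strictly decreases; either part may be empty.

Let inc[i] be the LIS ending at i and dec[i] the longest strictly decreasing subsequence starting at i. inc = [1, 1, 1, 2, 3, 4, 3, 2, 3, 4, 5], dec = [3, 2, 1, 2, 3, 3, 2, 1, 1, 1, 1].
max_i inc[i]+dec[i]−1 = 6, with one witness 3, 8, 10, 12, 9, 2.

6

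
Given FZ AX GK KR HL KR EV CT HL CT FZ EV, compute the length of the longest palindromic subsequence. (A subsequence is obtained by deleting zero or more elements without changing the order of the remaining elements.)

5

Using dp[i][j] = 2 + dp[i+1][j−1] if the ends match, else max(dp[i+1][j], dp[i][j−1]):
dp[1][12] = 5. A witness is EV CT HL CT EV at positions 7,8,9,10,12.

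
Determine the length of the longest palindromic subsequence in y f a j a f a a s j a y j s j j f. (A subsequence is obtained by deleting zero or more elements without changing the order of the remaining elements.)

Using dp[i][j] = 2 + dp[i+1][j−1] if the ends match, else max(dp[i+1][j], dp[i][j−1]):
dp[1][17] = 9. A witness is fjsjyjsjf at positions 2,4,9,10,12,13,14,16,17.

9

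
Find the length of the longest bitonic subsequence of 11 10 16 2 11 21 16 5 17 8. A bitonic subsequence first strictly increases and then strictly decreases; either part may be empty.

5

Let inc[i] be the LIS ending at i and dec[i] the longest strictly decreasing subsequence starting at i. inc = [1, 1, 2, 1, 2, 3, 3, 2, 4, 3], dec = [3, 2, 3, 1, 2, 3, 2, 1, 2, 1].
max_i inc[i]+dec[i]−1 = 5, with one witness 11, 16, 21, 17, 8.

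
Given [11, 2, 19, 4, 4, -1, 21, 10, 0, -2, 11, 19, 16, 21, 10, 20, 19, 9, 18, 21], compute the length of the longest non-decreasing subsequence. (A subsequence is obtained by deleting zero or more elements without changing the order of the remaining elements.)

8

One longest non-decreasing subsequence is 2, 4, 4, 10, 11, 19, 21, 21 (positions 2,4,5,8,11,12,14,20), of length 8; no longer one exists.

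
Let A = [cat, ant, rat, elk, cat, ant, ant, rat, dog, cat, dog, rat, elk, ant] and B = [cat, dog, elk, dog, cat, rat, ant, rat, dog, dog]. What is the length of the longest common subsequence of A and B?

7

A longest common subsequence is cat, elk, cat, ant, rat, dog, dog (length 7); the LCS DP confirms no longer common subsequence exists.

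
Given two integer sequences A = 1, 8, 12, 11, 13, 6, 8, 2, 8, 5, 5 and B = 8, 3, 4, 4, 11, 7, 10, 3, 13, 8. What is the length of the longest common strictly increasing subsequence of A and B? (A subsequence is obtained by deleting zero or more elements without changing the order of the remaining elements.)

A longest common strictly increasing subsequence is 8, 11, 13 (length 3); it appears in order in both A and B, and no longer such subsequence exists.

3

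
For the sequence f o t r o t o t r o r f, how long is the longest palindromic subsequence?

9

Using dp[i][j] = 2 + dp[i+1][j−1] if the ends match, else max(dp[i+1][j], dp[i][j−1]):
dp[1][12] = 9. A witness is frototorf at positions 1,4,5,6,7,8,10,11,12.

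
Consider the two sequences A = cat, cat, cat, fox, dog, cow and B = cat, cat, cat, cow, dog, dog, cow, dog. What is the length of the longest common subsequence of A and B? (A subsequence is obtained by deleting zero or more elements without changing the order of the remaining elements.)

5

A longest common subsequence is cat, cat, cat, dog, cow (length 5); the LCS DP confirms no longer common subsequence exists.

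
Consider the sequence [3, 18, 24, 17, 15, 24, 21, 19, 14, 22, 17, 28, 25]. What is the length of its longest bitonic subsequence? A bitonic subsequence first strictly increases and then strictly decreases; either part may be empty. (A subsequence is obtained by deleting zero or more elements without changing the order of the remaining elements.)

6

One longest bitonic subsequence is 3, 18, 24, 21, 19, 17 (positions 1,2,3,7,8,11): it rises to 24 then falls. Length 6 is optimal.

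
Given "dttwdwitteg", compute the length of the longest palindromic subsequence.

7

One longest palindromic subsequence is ttwdwtt (positions 2,3,4,5,6,8,9); it reads the same forward and backward, and the interval DP gives dp[1][11] = 7.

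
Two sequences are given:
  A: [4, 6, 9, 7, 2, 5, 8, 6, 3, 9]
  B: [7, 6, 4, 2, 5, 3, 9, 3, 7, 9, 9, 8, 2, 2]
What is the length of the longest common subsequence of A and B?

5

Backtracking the LCS table gives one alignment: 4 (A1,B3) → 2 (A5,B4) → 5 (A6,B5) → 3 (A9,B8) → 9 (A10,B11).
So the longest common subsequence has length 5.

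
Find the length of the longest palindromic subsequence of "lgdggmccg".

4

Using dp[i][j] = 2 + dp[i+1][j−1] if the ends match, else max(dp[i+1][j], dp[i][j−1]):
dp[1][9] = 4. A witness is gccg at positions 2,7,8,9.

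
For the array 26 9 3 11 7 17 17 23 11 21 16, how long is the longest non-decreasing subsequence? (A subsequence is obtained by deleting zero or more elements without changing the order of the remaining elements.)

5

One longest non-decreasing subsequence is 9, 11, 17, 17, 23 (positions 2,4,6,7,8), of length 5; no longer one exists.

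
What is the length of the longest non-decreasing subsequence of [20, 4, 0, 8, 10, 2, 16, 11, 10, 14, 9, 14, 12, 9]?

Let dp[i] be the longest non-decreasing subsequence ending at position i. Then dp = [1, 1, 1, 2, 3, 2, 4, 4, 4, 5, 3, 6, 5, 4].
The maximum is 6; one witness is 4, 8, 10, 11, 14, 14 at positions 2,4,5,8,10,12.

6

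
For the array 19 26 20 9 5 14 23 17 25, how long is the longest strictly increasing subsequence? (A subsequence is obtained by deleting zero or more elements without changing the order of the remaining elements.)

One longest increasing subsequence is 19, 20, 23, 25 (positions 1,3,7,9), of length 4; no longer one exists.

4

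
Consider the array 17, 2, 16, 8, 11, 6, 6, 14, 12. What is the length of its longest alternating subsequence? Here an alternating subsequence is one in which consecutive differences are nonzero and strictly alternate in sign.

8

Track the best alternating length ending on an up-step vs a down-step at each position: up/down = 1/1, 1/2, 3/2, 3/4, 5/4, 3/6, 3/6, 7/4, 7/8.
The maximum over both is 8; one such subsequence is 17, 2, 16, 8, 11, 6, 14, 12.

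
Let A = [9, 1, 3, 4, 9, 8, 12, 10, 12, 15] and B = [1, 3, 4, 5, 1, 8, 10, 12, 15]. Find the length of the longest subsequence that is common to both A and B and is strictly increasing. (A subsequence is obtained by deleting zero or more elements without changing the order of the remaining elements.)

7

A longest common strictly increasing subsequence is 1, 3, 4, 8, 10, 12, 15 (length 7); it appears in order in both A and B, and no longer such subsequence exists.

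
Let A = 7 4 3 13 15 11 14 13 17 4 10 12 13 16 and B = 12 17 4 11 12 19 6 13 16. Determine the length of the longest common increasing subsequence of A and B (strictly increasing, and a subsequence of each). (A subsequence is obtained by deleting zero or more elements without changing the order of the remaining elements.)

For each value that appears in both, track the longest common increasing run ending there.
The best achievable length is 5; one witness is 4, 11, 12, 13, 16 (A-positions 2,6,12,13,14, B-positions 3,4,5,8,9).

5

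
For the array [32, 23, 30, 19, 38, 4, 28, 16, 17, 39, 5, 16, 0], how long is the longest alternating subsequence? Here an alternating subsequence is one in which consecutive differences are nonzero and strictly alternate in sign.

12

Track the best alternating length ending on an up-step vs a down-step at each position: up/down = 1/1, 1/2, 3/2, 1/4, 5/1, 1/6, 7/6, 7/8, 9/8, 9/1, 7/10, 11/10, 1/12.
The maximum over both is 12; one such subsequence is 32, 23, 30, 19, 38, 4, 28, 16, 17, 5, 16, 0.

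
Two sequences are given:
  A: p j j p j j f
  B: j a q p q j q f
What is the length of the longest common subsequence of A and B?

A longest common subsequence is jpjf (length 4); the LCS DP confirms no longer common subsequence exists.

4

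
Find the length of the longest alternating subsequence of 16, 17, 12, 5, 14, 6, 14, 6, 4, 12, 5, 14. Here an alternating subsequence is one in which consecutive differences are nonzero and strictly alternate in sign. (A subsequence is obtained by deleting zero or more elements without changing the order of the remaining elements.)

Track the best alternating length ending on an up-step vs a down-step at each position: up/down = 1/1, 2/1, 1/3, 1/3, 4/3, 4/5, 6/3, 4/7, 1/7, 8/7, 8/9, 10/3.
The maximum over both is 10; one such subsequence is 16, 17, 12, 14, 6, 14, 6, 12, 5, 14.

10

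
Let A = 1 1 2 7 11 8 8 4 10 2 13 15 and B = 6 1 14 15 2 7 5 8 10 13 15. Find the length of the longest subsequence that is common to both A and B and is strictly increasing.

A longest common strictly increasing subsequence is 1, 2, 7, 8, 10, 13, 15 (length 7); it appears in order in both A and B, and no longer such subsequence exists.

7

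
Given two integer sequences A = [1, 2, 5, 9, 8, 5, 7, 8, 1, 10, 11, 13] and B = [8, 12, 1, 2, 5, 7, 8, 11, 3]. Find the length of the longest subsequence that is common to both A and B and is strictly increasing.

A longest common strictly increasing subsequence is 1, 2, 5, 7, 8, 11 (length 6); it appears in order in both A and B, and no longer such subsequence exists.

6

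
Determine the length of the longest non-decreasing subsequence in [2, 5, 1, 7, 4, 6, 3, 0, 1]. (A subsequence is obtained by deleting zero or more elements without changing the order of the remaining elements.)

3

Scanning left to right, the best length ending at each element is: 2→1, 5→2, 1→1, 7→3, 4→2, 6→3, 3→2, 0→1, 1→2.
So the longest non-decreasing subsequence has length 3, e.g. 2, 5, 7.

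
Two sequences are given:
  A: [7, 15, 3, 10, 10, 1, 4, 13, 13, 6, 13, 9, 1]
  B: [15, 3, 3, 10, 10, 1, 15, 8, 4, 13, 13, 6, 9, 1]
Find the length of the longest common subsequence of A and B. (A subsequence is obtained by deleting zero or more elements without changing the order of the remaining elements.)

Backtracking the LCS table gives one alignment: 15 (A2,B1) → 3 (A3,B3) → 10 (A4,B4) → 10 (A5,B5) → 1 (A6,B6) → 4 (A7,B9) → 13 (A8,B10) → 13 (A9,B11) → 6 (A10,B12) → 9 (A12,B13) → 1 (A13,B14).
So the longest common subsequence has length 11.

11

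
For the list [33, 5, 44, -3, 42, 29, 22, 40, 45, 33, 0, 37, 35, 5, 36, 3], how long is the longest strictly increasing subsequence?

One longest increasing subsequence is 5, 29, 33, 35, 36 (positions 2,6,10,13,15), of length 5; no longer one exists.

5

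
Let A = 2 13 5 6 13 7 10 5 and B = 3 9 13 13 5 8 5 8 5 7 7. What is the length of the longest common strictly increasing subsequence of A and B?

2

A longest common strictly increasing subsequence is 5, 7 (length 2); it appears in order in both A and B, and no longer such subsequence exists.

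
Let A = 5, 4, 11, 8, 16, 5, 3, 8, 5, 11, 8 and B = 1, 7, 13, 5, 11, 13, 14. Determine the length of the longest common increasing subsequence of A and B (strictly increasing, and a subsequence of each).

A longest common strictly increasing subsequence is 5, 11 (length 2); it appears in order in both A and B, and no longer such subsequence exists.

2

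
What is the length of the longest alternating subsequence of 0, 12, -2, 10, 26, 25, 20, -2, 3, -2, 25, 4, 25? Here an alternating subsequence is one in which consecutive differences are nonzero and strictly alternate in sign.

10

Track the best alternating length ending on an up-step vs a down-step at each position: up/down = 1/1, 2/1, 1/3, 4/3, 4/1, 4/5, 4/5, 1/5, 6/5, 1/7, 8/5, 8/9, 10/5.
The maximum over both is 10; one such subsequence is 0, 12, -2, 10, -2, 3, -2, 25, 4, 25.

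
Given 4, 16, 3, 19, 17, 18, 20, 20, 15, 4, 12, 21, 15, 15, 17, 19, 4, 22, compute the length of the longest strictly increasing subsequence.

7

Scanning left to right, the best length ending at each element is: 4→1, 16→2, 3→1, 19→3, 17→3, 18→4, 20→5, 20→5, 15→2, 4→2, 12→3, 21→6, 15→4, 15→4, 17→5, 19→6, 4→2, 22→7.
So the longest increasing subsequence has length 7, e.g. 4, 16, 17, 18, 20, 21, 22.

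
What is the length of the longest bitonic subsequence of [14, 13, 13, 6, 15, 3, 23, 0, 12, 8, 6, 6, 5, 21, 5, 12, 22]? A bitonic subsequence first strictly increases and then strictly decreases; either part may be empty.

7

One longest bitonic subsequence is 14, 15, 23, 12, 8, 6, 5 (positions 1,5,7,9,10,12,15): it rises to 23 then falls. Length 7 is optimal.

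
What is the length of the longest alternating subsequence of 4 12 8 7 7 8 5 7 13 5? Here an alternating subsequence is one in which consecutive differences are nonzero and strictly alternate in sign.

Track the best alternating length ending on an up-step vs a down-step at each position: up/down = 1/1, 2/1, 2/3, 2/3, 2/3, 4/3, 2/5, 6/5, 6/1, 2/7.
The maximum over both is 7; one such subsequence is 4, 12, 7, 8, 5, 7, 5.

7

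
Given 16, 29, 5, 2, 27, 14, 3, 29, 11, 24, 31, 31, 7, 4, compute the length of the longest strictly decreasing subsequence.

6

Scanning left to right, the best length ending at each element is: 16→1, 29→1, 5→2, 2→3, 27→2, 14→3, 3→4, 29→1, 11→4, 24→3, 31→1, 31→1, 7→5, 4→6.
So the longest decreasing subsequence has length 6, e.g. 29, 27, 14, 11, 7, 4.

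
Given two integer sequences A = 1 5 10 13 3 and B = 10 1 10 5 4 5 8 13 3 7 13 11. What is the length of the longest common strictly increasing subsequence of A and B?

3

For each value that appears in both, track the longest common increasing run ending there.
The best achievable length is 3; one witness is 1, 10, 13 (A-positions 1,3,4, B-positions 2,3,8).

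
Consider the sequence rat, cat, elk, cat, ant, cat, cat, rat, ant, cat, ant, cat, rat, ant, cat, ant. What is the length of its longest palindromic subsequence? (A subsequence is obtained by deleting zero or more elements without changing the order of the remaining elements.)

One longest palindromic subsequence is rat cat cat ant cat cat ant cat cat rat (positions 1,2,4,5,6,7,9,10,12,13); it reads the same forward and backward, and the interval DP gives dp[1][16] = 10.

10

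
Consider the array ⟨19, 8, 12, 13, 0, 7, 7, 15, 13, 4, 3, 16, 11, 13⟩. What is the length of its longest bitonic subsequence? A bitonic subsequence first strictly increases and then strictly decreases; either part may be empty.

One longest bitonic subsequence is 8, 12, 13, 15, 13, 4, 3 (positions 2,3,4,8,9,10,11): it rises to 15 then falls. Length 7 is optimal.

7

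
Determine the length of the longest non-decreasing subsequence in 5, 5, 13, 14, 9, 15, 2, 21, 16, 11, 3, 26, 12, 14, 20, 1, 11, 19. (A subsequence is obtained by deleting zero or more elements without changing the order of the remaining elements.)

Let dp[i] be the longest non-decreasing subsequence ending at position i. Then dp = [1, 2, 3, 4, 3, 5, 1, 6, 6, 4, 2, 7, 5, 6, 7, 1, 5, 7].
The maximum is 7; one witness is 5, 5, 13, 14, 15, 21, 26 at positions 1,2,3,4,6,8,12.

7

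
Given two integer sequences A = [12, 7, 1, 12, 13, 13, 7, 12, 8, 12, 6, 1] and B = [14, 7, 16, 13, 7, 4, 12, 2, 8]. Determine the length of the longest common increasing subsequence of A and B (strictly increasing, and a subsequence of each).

2

A longest common strictly increasing subsequence is 7, 13 (length 2); it appears in order in both A and B, and no longer such subsequence exists.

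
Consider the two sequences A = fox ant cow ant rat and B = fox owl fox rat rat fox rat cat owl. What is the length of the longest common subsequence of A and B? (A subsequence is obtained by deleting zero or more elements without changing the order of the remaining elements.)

2

Backtracking the LCS table gives one alignment: fox (A1,B6) → rat (A5,B7).
So the longest common subsequence has length 2.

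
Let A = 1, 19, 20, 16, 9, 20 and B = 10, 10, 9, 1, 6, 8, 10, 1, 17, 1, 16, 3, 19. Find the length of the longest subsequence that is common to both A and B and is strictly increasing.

For each value that appears in both, track the longest common increasing run ending there.
The best achievable length is 2; one witness is 1, 16 (A-positions 1,4, B-positions 4,11).

2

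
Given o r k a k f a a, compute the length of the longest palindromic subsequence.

One longest palindromic subsequence is aaa (positions 4,7,8); it reads the same forward and backward, and the interval DP gives dp[1][8] = 3.

3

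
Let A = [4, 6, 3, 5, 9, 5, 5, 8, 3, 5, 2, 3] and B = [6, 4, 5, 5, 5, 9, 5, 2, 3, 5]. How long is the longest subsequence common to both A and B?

A longest common subsequence is 4, 5, 5, 5, 5, 2, 3 (length 7); the LCS DP confirms no longer common subsequence exists.

7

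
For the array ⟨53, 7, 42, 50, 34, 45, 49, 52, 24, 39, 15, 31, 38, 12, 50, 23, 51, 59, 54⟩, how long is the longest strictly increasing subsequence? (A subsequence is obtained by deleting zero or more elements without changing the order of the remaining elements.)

7

Let dp[i] be the longest increasing subsequence ending at position i. Then dp = [1, 1, 2, 3, 2, 3, 4, 5, 2, 3, 2, 3, 4, 2, 5, 3, 6, 7, 7].
The maximum is 7; one witness is 7, 42, 45, 49, 50, 51, 59 at positions 2,3,6,7,15,17,18.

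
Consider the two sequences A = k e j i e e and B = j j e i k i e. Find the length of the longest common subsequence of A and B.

Backtracking the LCS table gives one alignment: k (A1,B5) → i (A4,B6) → e (A6,B7).
So the longest common subsequence has length 3.

3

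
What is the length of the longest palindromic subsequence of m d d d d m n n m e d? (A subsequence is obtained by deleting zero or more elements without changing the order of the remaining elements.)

Using dp[i][j] = 2 + dp[i+1][j−1] if the ends match, else max(dp[i+1][j], dp[i][j−1]):
dp[1][11] = 6. A witness is dmnnmd at positions 2,6,7,8,9,11.

6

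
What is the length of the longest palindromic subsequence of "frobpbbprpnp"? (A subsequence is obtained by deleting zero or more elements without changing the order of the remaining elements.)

6

Using dp[i][j] = 2 + dp[i+1][j−1] if the ends match, else max(dp[i+1][j], dp[i][j−1]):
dp[1][12] = 6. A witness is rpbbpr at positions 2,5,6,7,8,9.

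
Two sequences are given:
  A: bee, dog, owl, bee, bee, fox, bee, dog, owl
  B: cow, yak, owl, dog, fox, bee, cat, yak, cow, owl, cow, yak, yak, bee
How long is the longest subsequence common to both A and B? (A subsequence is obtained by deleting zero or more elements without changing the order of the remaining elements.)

4

A longest common subsequence is dog, fox, bee, owl (length 4); the LCS DP confirms no longer common subsequence exists.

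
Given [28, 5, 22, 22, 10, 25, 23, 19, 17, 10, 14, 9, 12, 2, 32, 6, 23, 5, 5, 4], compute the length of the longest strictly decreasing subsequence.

One longest decreasing subsequence is 28, 25, 23, 19, 17, 10, 9, 6, 5, 4 (positions 1,6,7,8,9,10,12,16,18,20), of length 10; no longer one exists.

10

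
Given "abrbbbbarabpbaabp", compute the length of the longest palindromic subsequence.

10

One longest palindromic subsequence is abrbbbbrba (positions 1,2,3,4,5,6,7,9,13,15); it reads the same forward and backward, and the interval DP gives dp[1][17] = 10.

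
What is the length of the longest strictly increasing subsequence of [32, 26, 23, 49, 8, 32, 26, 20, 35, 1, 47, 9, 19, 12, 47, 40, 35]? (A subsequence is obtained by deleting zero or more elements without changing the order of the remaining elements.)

One longest increasing subsequence is 26, 32, 35, 47 (positions 2,6,9,11), of length 4; no longer one exists.

4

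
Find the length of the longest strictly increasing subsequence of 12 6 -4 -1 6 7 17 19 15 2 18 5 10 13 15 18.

Let dp[i] be the longest increasing subsequence ending at position i. Then dp = [1, 1, 1, 2, 3, 4, 5, 6, 5, 3, 6, 4, 5, 6, 7, 8].
The maximum is 8; one witness is -4, -1, 6, 7, 10, 13, 15, 18 at positions 3,4,5,6,13,14,15,16.

8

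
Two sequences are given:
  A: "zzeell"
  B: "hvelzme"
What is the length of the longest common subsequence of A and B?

A longest common subsequence is ze (length 2); the LCS DP confirms no longer common subsequence exists.

2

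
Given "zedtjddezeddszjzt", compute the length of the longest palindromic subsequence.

11

One longest palindromic subsequence is tjddezeddjt (positions 4,5,6,7,8,9,10,11,12,15,17); it reads the same forward and backward, and the interval DP gives dp[1][17] = 11.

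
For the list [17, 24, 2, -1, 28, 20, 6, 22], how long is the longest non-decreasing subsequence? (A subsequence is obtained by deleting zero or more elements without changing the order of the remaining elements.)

3

Scanning left to right, the best length ending at each element is: 17→1, 24→2, 2→1, -1→1, 28→3, 20→2, 6→2, 22→3.
So the longest non-decreasing subsequence has length 3, e.g. 17, 24, 28.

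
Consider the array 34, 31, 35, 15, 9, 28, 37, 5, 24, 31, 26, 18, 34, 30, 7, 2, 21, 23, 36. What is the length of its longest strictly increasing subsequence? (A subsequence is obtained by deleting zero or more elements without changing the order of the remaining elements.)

Let dp[i] be the longest increasing subsequence ending at position i. Then dp = [1, 1, 2, 1, 1, 2, 3, 1, 2, 3, 3, 2, 4, 4, 2, 1, 3, 4, 5].
The maximum is 5; one witness is 15, 28, 31, 34, 36 at positions 4,6,10,13,19.

5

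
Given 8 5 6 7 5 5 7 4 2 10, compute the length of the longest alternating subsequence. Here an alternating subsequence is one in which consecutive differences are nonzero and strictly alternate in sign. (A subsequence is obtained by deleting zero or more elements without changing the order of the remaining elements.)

7

A longest alternating subsequence is 8, 5, 6, 5, 7, 4, 10 (positions 1,2,3,5,7,8,10); its 6 consecutive differences strictly alternate in sign, and length 7 is optimal.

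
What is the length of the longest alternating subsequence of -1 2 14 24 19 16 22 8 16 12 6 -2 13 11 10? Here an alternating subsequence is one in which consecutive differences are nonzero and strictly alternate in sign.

A longest alternating subsequence is -1, 24, 19, 22, 8, 16, 12, 13, 11 (positions 1,4,5,7,8,9,10,13,14); its 8 consecutive differences strictly alternate in sign, and length 9 is optimal.

9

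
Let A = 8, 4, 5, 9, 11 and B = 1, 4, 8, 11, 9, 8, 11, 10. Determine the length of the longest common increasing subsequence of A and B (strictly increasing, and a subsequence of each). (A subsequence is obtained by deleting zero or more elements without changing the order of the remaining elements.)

3

A longest common strictly increasing subsequence is 4, 9, 11 (length 3); it appears in order in both A and B, and no longer such subsequence exists.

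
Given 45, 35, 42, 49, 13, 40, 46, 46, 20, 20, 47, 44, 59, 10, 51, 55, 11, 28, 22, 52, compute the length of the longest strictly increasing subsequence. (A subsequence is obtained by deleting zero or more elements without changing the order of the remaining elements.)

6

Let dp[i] be the longest increasing subsequence ending at position i. Then dp = [1, 1, 2, 3, 1, 2, 3, 3, 2, 2, 4, 3, 5, 1, 5, 6, 2, 3, 3, 6].
The maximum is 6; one witness is 35, 42, 46, 47, 51, 55 at positions 2,3,7,11,15,16.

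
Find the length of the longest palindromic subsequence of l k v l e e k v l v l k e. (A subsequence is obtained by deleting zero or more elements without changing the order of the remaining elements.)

8

One longest palindromic subsequence is kvleelvk (positions 2,3,4,5,6,9,10,12); it reads the same forward and backward, and the interval DP gives dp[1][13] = 8.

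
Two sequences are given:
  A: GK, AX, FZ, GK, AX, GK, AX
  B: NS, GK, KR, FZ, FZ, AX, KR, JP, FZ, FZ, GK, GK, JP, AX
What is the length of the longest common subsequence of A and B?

A longest common subsequence is GK, AX, FZ, GK, GK, AX (length 6); the LCS DP confirms no longer common subsequence exists.

6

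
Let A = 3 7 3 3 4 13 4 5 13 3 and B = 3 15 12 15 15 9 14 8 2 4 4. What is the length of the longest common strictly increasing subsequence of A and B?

2

For each value that appears in both, track the longest common increasing run ending there.
The best achievable length is 2; one witness is 3, 4 (A-positions 1,5, B-positions 1,10).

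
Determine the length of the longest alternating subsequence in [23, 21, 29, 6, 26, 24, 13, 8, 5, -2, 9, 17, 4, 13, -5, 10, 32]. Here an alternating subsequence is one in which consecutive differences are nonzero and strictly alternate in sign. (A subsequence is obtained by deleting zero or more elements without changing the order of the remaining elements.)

11

Track the best alternating length ending on an up-step vs a down-step at each position: up/down = 1/1, 1/2, 3/1, 1/4, 5/4, 5/6, 5/6, 5/6, 1/6, 1/6, 7/6, 7/6, 7/8, 9/8, 1/10, 11/10, 11/1.
The maximum over both is 11; one such subsequence is 23, 21, 29, 6, 26, 8, 9, 4, 13, -5, 10.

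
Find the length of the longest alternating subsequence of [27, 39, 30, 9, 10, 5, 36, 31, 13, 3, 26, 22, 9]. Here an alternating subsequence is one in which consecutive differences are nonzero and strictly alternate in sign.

Track the best alternating length ending on an up-step vs a down-step at each position: up/down = 1/1, 2/1, 2/3, 1/3, 4/3, 1/5, 6/3, 6/7, 6/7, 1/7, 8/7, 8/9, 8/9.
The maximum over both is 9; one such subsequence is 27, 39, 9, 10, 5, 36, 13, 26, 22.

9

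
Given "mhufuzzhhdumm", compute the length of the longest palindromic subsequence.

7

Using dp[i][j] = 2 + dp[i+1][j−1] if the ends match, else max(dp[i+1][j], dp[i][j−1]):
dp[1][13] = 7. A witness is mhufuhm at positions 1,2,3,4,5,9,13.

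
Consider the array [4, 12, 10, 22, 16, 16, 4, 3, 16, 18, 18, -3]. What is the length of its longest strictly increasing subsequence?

Let dp[i] be the longest increasing subsequence ending at position i. Then dp = [1, 2, 2, 3, 3, 3, 1, 1, 3, 4, 4, 1].
The maximum is 4; one witness is 4, 12, 16, 18 at positions 1,2,5,10.

4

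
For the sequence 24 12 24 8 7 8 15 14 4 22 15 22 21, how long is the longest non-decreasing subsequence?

5

Let dp[i] be the longest non-decreasing subsequence ending at position i. Then dp = [1, 1, 2, 1, 1, 2, 3, 3, 1, 4, 4, 5, 5].
The maximum is 5; one witness is 8, 8, 15, 22, 22 at positions 4,6,7,10,12.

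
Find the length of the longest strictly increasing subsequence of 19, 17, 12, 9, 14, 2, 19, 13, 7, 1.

One longest increasing subsequence is 12, 14, 19 (positions 3,5,7), of length 3; no longer one exists.

3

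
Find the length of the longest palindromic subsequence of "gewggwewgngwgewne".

11

Using dp[i][j] = 2 + dp[i+1][j−1] if the ends match, else max(dp[i+1][j], dp[i][j−1]):
dp[1][17] = 11. A witness is ewewgngwewe at positions 2,6,7,8,9,10,11,12,14,15,17.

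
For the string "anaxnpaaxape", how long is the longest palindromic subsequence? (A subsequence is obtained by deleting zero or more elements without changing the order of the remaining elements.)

One longest palindromic subsequence is axaaxa (positions 3,4,7,8,9,10); it reads the same forward and backward, and the interval DP gives dp[1][12] = 6.

6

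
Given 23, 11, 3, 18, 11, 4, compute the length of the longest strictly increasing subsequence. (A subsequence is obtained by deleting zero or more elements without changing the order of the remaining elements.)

2

Let dp[i] be the longest increasing subsequence ending at position i. Then dp = [1, 1, 1, 2, 2, 2].
The maximum is 2; one witness is 11, 18 at positions 2,4.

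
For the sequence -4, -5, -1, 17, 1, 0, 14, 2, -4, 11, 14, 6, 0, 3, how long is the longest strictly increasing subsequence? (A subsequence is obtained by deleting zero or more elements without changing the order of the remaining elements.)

6

Scanning left to right, the best length ending at each element is: -4→1, -5→1, -1→2, 17→3, 1→3, 0→3, 14→4, 2→4, -4→2, 11→5, 14→6, 6→5, 0→3, 3→5.
So the longest increasing subsequence has length 6, e.g. -4, -1, 1, 2, 11, 14.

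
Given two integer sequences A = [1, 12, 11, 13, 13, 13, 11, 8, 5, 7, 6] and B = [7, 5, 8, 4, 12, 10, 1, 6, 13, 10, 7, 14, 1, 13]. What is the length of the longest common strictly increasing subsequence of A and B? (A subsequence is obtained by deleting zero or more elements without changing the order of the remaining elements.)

For each value that appears in both, track the longest common increasing run ending there.
The best achievable length is 2; one witness is 5, 6 (A-positions 9,11, B-positions 2,8).

2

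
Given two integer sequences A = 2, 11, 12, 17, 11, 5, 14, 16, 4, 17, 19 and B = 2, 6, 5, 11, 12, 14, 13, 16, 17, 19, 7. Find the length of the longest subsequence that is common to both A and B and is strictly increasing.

For each value that appears in both, track the longest common increasing run ending there.
The best achievable length is 7; one witness is 2, 11, 12, 14, 16, 17, 19 (A-positions 1,2,3,7,8,10,11, B-positions 1,4,5,6,8,9,10).

7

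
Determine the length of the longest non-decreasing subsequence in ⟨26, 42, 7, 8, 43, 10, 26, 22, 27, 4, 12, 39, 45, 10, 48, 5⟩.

8

Scanning left to right, the best length ending at each element is: 26→1, 42→2, 7→1, 8→2, 43→3, 10→3, 26→4, 22→4, 27→5, 4→1, 12→4, 39→6, 45→7, 10→4, 48→8, 5→2.
So the longest non-decreasing subsequence has length 8, e.g. 7, 8, 10, 26, 27, 39, 45, 48.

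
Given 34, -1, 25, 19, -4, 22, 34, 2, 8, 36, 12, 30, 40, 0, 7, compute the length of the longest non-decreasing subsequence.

One longest non-decreasing subsequence is -1, 19, 22, 34, 36, 40 (positions 2,4,6,7,10,13), of length 6; no longer one exists.

6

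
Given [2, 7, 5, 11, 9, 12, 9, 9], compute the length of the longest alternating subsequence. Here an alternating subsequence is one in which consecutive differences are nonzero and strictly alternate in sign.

7

Track the best alternating length ending on an up-step vs a down-step at each position: up/down = 1/1, 2/1, 2/3, 4/1, 4/5, 6/1, 4/7, 4/7.
The maximum over both is 7; one such subsequence is 2, 7, 5, 11, 9, 12, 9.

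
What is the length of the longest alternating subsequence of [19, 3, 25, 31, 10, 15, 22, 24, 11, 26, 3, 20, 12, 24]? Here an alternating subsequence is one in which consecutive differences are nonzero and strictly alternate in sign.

11

Track the best alternating length ending on an up-step vs a down-step at each position: up/down = 1/1, 1/2, 3/1, 3/1, 3/4, 5/4, 5/4, 5/4, 5/6, 7/4, 1/8, 9/8, 9/10, 11/8.
The maximum over both is 11; one such subsequence is 19, 3, 25, 10, 15, 11, 26, 3, 20, 12, 24.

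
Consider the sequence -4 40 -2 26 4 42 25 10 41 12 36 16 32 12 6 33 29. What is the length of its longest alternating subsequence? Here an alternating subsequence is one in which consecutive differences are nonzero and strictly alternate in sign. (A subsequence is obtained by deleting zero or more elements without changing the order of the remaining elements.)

15

Track the best alternating length ending on an up-step vs a down-step at each position: up/down = 1/1, 2/1, 2/3, 4/3, 4/5, 6/1, 6/7, 6/7, 8/7, 8/9, 10/9, 10/11, 12/11, 8/13, 6/13, 14/11, 14/15.
The maximum over both is 15; one such subsequence is -4, 40, -2, 26, 4, 42, 25, 41, 12, 36, 16, 32, 12, 33, 29.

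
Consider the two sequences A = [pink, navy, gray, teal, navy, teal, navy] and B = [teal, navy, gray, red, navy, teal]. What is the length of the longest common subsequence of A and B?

Backtracking the LCS table gives one alignment: navy (A2,B2) → gray (A3,B3) → navy (A5,B5) → teal (A6,B6).
So the longest common subsequence has length 4.

4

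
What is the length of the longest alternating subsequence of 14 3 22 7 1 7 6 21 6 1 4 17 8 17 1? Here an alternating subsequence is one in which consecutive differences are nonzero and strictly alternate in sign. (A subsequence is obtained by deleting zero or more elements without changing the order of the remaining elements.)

Track the best alternating length ending on an up-step vs a down-step at each position: up/down = 1/1, 1/2, 3/1, 3/4, 1/4, 5/4, 5/6, 7/4, 5/8, 1/8, 9/8, 9/8, 9/10, 11/8, 1/12.
The maximum over both is 12; one such subsequence is 14, 3, 22, 1, 7, 6, 21, 6, 17, 8, 17, 1.

12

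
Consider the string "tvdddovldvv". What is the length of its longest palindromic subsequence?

One longest palindromic subsequence is vddddv (positions 2,3,4,5,9,11); it reads the same forward and backward, and the interval DP gives dp[1][11] = 6.

6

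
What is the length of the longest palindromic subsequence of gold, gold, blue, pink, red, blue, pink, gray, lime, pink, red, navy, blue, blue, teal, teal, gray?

One longest palindromic subsequence is blue blue pink lime pink blue blue (positions 3,6,7,9,10,13,14); it reads the same forward and backward, and the interval DP gives dp[1][17] = 7.

7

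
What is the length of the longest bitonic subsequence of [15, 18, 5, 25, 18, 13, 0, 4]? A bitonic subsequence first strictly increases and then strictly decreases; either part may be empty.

One longest bitonic subsequence is 15, 18, 25, 18, 13, 4 (positions 1,2,4,5,6,8): it rises to 25 then falls. Length 6 is optimal.

6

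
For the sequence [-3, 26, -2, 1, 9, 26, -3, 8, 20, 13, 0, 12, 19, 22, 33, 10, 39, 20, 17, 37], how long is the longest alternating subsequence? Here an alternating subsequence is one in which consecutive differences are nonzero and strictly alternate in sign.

Track the best alternating length ending on an up-step vs a down-step at each position: up/down = 1/1, 2/1, 2/3, 4/3, 4/3, 4/1, 1/5, 6/5, 6/5, 6/7, 6/7, 8/7, 8/7, 8/5, 8/1, 8/9, 10/1, 10/11, 10/11, 12/11.
The maximum over both is 12; one such subsequence is -3, 26, -2, 1, -3, 8, 0, 12, 10, 39, 20, 37.

12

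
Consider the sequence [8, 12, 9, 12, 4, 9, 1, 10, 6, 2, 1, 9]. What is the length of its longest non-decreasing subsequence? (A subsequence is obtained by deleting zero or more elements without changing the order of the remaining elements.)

Scanning left to right, the best length ending at each element is: 8→1, 12→2, 9→2, 12→3, 4→1, 9→3, 1→1, 10→4, 6→2, 2→2, 1→2, 9→4.
So the longest non-decreasing subsequence has length 4, e.g. 8, 9, 9, 10.

4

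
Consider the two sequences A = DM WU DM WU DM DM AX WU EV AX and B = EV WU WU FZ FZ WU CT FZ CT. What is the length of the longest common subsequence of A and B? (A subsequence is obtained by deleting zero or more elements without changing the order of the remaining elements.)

3

A longest common subsequence is WU, WU, WU (length 3); the LCS DP confirms no longer common subsequence exists.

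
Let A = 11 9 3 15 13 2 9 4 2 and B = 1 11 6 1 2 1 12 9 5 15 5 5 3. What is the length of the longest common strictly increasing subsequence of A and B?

2

A longest common strictly increasing subsequence is 2, 9 (length 2); it appears in order in both A and B, and no longer such subsequence exists.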